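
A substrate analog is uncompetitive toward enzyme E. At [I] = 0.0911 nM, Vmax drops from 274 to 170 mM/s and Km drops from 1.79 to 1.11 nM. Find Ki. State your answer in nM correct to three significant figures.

0.149 nM

Uncompetitive: Vmax,app = Vmax/α (and Km,app = Km/α) with α = 1 + [I]/Ki.
α = Vmax/Vmax,app = 274/170 = 1.612.
Since α = 1 + [I]/Ki, [I]/Ki = 1.612 − 1 = 0.6118 and Ki = 0.0911/0.6118 = 0.149 nM.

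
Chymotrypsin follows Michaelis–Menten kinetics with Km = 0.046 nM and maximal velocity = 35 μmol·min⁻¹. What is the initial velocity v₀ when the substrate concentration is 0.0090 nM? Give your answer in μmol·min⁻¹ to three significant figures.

[S]/(Km+[S]) = 0.0090/0.05500 = 0.1636, the fractional saturation.
v = 0.1636 × Vmax = 0.1636 × 35 = 5.73 μmol·min⁻¹.

5.73 μmol·min⁻¹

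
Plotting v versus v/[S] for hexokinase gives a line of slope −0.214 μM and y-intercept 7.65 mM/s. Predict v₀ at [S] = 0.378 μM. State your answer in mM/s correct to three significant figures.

In the Eadie–Hofstee form v = Vmax − Km·(v/[S]), the slope is −Km and the intercept is Vmax, so Km = 0.214 μM and Vmax = 7.65 mM/s.
v = 7.65 × 0.378/(0.214 + 0.378) = 4.88 mM/s.

4.88 mM/s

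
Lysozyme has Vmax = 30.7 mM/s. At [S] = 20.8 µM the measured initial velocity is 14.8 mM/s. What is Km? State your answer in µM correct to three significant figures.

22.3 µM

v/Vmax = 14.8/30.7 = 0.4821 = [S]/(Km+[S]).
So Km + [S] = [S]/0.4821 = 43.15 µM, giving Km = 43.15 − 20.8 = 22.3 µM.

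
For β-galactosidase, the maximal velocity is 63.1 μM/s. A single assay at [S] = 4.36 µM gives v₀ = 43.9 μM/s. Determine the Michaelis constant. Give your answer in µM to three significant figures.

1.91 µM

v/Vmax = 43.9/63.1 = 0.6957 = [S]/(Km+[S]).
So Km + [S] = [S]/0.6957 = 6.267 µM, giving Km = 6.267 − 4.36 = 1.91 µM.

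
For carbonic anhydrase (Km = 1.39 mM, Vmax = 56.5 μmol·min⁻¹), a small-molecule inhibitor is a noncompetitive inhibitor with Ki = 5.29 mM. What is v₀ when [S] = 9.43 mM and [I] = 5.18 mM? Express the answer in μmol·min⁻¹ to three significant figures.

24.9 μmol·min⁻¹

α = 1 + [I]/Ki = 1 + 5.18/5.29 = 1.979.
For a noncompetitive inhibitor, Vmax is reduced to Vmax/α while Km is unchanged: Km,app = 1.39 mM, Vmax,app = 28.5 μmol·min⁻¹.
v = Vmax,app·[S]/(Km,app + [S]) = 28.5 × 9.43/(1.39 + 9.43) = 24.9 μmol·min⁻¹.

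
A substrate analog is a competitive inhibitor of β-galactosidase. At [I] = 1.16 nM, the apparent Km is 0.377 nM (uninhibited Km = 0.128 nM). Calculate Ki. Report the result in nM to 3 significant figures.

0.596 nM

Competitive: Km,app = α·Km with α = 1 + [I]/Ki.
α = Km,app/Km = 0.377/0.128 = 2.945.
Since α = 1 + [I]/Ki, [I]/Ki = 2.945 − 1 = 1.945 and Ki = 1.16/1.945 = 0.596 nM.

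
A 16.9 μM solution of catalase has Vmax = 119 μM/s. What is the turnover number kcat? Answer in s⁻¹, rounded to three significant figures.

7.04 s⁻¹

kcat = Vmax/[E]total = 119 μM/s / 16.9 μM = 7.04 s⁻¹.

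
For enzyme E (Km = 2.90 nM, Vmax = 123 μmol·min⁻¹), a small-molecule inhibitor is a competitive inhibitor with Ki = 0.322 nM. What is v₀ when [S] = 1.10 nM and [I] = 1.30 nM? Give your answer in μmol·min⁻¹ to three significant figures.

α = 1 + [I]/Ki = 1 + 1.30/0.322 = 5.037.
For a competitive inhibitor, Vmax is unchanged and the apparent Km becomes α·Km: Km,app = 14.6 nM, Vmax,app = 123 μmol·min⁻¹.
v = Vmax,app·[S]/(Km,app + [S]) = 123 × 1.10/(14.6 + 1.10) = 8.61 μmol·min⁻¹.

8.61 μmol·min⁻¹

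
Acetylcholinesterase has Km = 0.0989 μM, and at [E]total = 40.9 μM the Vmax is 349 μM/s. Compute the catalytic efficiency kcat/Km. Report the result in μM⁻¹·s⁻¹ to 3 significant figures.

kcat = Vmax/[E]total = 349/40.9 = 8.53 s⁻¹.
kcat/Km = 8.53/0.0989 = 86.3 μM⁻¹·s⁻¹.

86.3 μM⁻¹·s⁻¹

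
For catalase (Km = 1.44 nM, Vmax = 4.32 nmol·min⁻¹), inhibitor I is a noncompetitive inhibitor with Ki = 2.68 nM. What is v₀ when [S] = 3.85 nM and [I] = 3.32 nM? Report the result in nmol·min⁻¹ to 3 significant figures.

With α = 1 + [I]/Ki = 1 + 3.32/2.68 = 2.239, the noncompetitive rate law is v = (Vmax/α)·[S] / (Km + [S]).
v = (4.32/2.239)×3.85 / (1.44 + 3.85) = 7.429/5.290 = 1.40 nmol·min⁻¹.

1.40 nmol·min⁻¹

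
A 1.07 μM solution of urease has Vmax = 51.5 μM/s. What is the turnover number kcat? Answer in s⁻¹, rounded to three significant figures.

48.1 s⁻¹

kcat = Vmax/[E]total = 51.5 μM/s / 1.07 μM = 48.1 s⁻¹.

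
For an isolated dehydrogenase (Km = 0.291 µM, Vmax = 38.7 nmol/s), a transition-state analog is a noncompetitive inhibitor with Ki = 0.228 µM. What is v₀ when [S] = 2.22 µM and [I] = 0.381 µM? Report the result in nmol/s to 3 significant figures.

α = 1 + [I]/Ki = 1 + 0.381/0.228 = 2.671.
For a noncompetitive inhibitor, Vmax is reduced to Vmax/α while Km is unchanged: Km,app = 0.291 µM, Vmax,app = 14.5 nmol/s.
v = Vmax,app·[S]/(Km,app + [S]) = 14.5 × 2.22/(0.291 + 2.22) = 12.8 nmol/s.

12.8 nmol/s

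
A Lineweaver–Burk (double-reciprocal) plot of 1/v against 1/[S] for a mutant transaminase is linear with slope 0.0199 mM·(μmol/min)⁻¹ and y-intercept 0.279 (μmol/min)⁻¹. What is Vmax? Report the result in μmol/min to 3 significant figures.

3.58 μmol/min

The y-intercept of a Lineweaver–Burk plot equals 1/Vmax, so Vmax = 1/0.279 = 3.58 μmol/min.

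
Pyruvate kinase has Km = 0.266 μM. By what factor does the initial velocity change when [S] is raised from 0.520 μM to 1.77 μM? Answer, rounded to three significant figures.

1.31

Since Vmax cancels, v₂/v₁ = [S]₂(Km+[S]₁) / [S]₁(Km+[S]₂).
= 1.77×(0.266+0.520) / (0.520×(0.266+1.77)) = 1.391/1.059 = 1.31.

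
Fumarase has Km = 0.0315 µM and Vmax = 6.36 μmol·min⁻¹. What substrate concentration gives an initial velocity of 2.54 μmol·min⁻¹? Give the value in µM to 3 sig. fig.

0.0209 µM

The required fractional saturation is v/Vmax = 2.54/6.36 = 0.3994.
Then [S]/(Km+[S]) = 0.3994 ⇒ [S] = 0.0315 × 0.3994/(1 − 0.3994) = 0.0209 µM.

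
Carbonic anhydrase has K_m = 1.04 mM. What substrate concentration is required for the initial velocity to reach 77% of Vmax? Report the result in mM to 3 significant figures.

v/Vmax = [S]/(Km+[S]) = 0.77, so [S] = Km·0.77/(1 − 0.77) = 1.04 × 3.348.
[S] = 3.48 mM.

3.48 mM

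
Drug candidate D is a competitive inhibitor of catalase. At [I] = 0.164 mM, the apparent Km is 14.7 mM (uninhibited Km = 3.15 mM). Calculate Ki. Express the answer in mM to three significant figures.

Competitive: Km,app = α·Km with α = 1 + [I]/Ki.
α = Km,app/Km = 14.7/3.15 = 4.667.
Ki = [I]/(α − 1) = 0.164/3.667 = 0.0447 mM.

0.0447 mM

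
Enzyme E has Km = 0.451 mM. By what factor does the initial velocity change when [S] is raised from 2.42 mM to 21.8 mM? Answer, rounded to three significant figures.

1.16

Since Vmax cancels, v₂/v₁ = [S]₂(Km+[S]₁) / [S]₁(Km+[S]₂).
= 21.8×(0.451+2.42) / (2.42×(0.451+21.8)) = 62.59/53.85 = 1.16.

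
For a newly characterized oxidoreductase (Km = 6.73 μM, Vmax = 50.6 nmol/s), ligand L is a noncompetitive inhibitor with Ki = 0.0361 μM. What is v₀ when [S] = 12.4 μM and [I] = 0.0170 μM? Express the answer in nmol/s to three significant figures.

22.3 nmol/s

With α = 1 + [I]/Ki = 1 + 0.0170/0.0361 = 1.471, the noncompetitive rate law is v = (Vmax/α)·[S] / (Km + [S]).
v = (50.6/1.471)×12.4 / (6.73 + 12.4) = 426.6/19.13 = 22.3 nmol/s.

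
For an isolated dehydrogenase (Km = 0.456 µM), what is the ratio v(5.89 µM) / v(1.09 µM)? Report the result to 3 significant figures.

1.32

The fractional saturations are [S]/(Km+[S]) = 1.09/1.546 = 0.7050 and 5.89/6.346 = 0.9281.
v₂/v₁ is just their ratio: 0.9281/0.7050 = 1.32.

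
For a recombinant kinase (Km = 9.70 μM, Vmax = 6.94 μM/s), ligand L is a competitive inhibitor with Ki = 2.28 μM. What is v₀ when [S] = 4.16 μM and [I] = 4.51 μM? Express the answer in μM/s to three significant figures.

α = 1 + [I]/Ki = 1 + 4.51/2.28 = 2.978.
For a competitive inhibitor, Vmax is unchanged and the apparent Km becomes α·Km: Km,app = 28.9 μM, Vmax,app = 6.94 μM/s.
v = Vmax,app·[S]/(Km,app + [S]) = 6.94 × 4.16/(28.9 + 4.16) = 0.874 μM/s.

0.874 μM/s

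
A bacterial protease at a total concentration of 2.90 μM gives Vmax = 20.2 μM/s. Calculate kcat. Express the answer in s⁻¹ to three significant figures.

6.97 s⁻¹

kcat = Vmax/[E]total = 20.2 μM/s / 2.90 μM = 6.97 s⁻¹.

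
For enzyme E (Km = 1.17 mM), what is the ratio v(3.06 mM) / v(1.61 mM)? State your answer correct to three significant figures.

1.25

The fractional saturations are [S]/(Km+[S]) = 1.61/2.780 = 0.5791 and 3.06/4.230 = 0.7234.
v₂/v₁ is just their ratio: 0.7234/0.5791 = 1.25.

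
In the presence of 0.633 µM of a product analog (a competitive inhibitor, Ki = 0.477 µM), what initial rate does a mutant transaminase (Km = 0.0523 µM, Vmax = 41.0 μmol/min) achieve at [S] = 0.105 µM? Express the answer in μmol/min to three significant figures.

19.0 μmol/min

With α = 1 + [I]/Ki = 1 + 0.633/0.477 = 2.327, the competitive rate law is v = Vmax[S] / (αKm + [S]).
v = 41.0×0.105 / (2.327×0.0523 + 0.105) = 4.305/0.2267 = 19.0 μmol/min.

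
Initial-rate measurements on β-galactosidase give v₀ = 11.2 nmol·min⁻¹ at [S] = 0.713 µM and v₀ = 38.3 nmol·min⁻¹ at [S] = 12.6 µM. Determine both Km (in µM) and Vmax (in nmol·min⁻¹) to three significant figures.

From v = Vmax[S]/(Km+[S]), each point gives Vmax = v(Km+[S])/[S].
Equating: 11.2(Km+0.713)/0.713 = 38.3(Km+12.6)/12.6.
15.71·Km + 11.2 = 3.040·Km + 38.3, so (15.71 − 3.040)·Km = 38.3 − 11.2.
Km = 27.10/12.67 = 2.14 µM; then Vmax = 11.2(2.14+0.713)/0.713 = 44.8 nmol·min⁻¹.

Km = 2.14 µM; Vmax = 44.8 nmol·min⁻¹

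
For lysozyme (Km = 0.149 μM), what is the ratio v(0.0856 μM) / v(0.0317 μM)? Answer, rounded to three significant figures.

2.08

The fractional saturations are [S]/(Km+[S]) = 0.0317/0.1807 = 0.1754 and 0.0856/0.2346 = 0.3649.
v₂/v₁ is just their ratio: 0.3649/0.1754 = 2.08.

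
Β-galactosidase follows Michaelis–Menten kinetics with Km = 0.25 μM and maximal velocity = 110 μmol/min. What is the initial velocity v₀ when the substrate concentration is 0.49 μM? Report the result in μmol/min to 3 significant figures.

72.8 μmol/min

[S]/(Km+[S]) = 0.49/0.7400 = 0.6622, the fractional saturation.
v = 0.6622 × Vmax = 0.6622 × 110 = 72.8 μmol/min.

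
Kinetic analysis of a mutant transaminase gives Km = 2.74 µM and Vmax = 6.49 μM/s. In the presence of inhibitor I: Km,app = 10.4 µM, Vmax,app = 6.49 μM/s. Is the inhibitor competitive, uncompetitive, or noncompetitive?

competitive

Km increases (2.74 → 10.4 µM) while Vmax is unchanged — the hallmark of competitive inhibition.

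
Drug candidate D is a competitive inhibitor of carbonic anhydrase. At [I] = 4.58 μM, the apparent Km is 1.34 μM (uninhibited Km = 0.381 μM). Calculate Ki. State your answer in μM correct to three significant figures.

Competitive: Km,app = α·Km with α = 1 + [I]/Ki.
α = Km,app/Km = 1.34/0.381 = 3.517.
Ki = [I]/(α − 1) = 4.58/2.517 = 1.82 μM.

1.82 μM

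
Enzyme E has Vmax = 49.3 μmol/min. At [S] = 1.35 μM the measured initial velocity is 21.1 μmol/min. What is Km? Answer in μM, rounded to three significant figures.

1.80 μM

From v = Vmax[S]/(Km+[S]), Km = [S](Vmax − v)/v.
Km = 1.35 × (49.3 − 21.1) / 21.1 = 38.07/21.1 = 1.80 μM.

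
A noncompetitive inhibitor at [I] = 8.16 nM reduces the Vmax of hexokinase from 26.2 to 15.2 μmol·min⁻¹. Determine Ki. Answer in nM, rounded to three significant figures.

11.3 nM

Noncompetitive: Vmax,app = Vmax/α with α = 1 + [I]/Ki.
α = Vmax/Vmax,app = 26.2/15.2 = 1.724.
Since α = 1 + [I]/Ki, [I]/Ki = 1.724 − 1 = 0.7237 and Ki = 8.16/0.7237 = 11.3 nM.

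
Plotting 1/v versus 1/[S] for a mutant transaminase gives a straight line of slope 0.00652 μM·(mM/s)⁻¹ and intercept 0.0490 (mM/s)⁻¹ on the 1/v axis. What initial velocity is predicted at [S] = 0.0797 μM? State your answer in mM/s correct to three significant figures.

The y-intercept is 1/Vmax, so Vmax = 1/0.0490 = 20.4 mM/s.
The slope is Km/Vmax, so Km = 0.00652 × 20.4 = 0.133 μM.
Then v = 20.4 × 0.0797/(0.133 + 0.0797) = 7.64 mM/s.

7.64 mM/s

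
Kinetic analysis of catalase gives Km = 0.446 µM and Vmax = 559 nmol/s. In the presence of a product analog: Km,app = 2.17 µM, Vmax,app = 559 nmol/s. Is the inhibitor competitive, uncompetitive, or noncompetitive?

Km increases (0.446 → 2.17 µM) while Vmax is unchanged — the hallmark of competitive inhibition.

competitive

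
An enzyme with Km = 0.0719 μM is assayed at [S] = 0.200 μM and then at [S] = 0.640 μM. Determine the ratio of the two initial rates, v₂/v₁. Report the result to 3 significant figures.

1.22

The fractional saturations are [S]/(Km+[S]) = 0.200/0.2719 = 0.7356 and 0.640/0.7119 = 0.8990.
v₂/v₁ is just their ratio: 0.8990/0.7356 = 1.22.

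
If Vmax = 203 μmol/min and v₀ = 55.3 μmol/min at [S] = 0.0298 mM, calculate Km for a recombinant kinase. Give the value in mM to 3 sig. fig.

0.0796 mM

v/Vmax = 55.3/203 = 0.2724 = [S]/(Km+[S]).
So Km + [S] = [S]/0.2724 = 0.1094 mM, giving Km = 0.1094 − 0.0298 = 0.0796 mM.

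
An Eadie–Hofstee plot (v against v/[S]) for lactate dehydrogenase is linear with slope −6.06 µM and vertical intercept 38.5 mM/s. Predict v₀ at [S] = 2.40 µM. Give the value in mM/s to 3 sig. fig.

10.9 mM/s

In the Eadie–Hofstee form v = Vmax − Km·(v/[S]), the slope is −Km and the intercept is Vmax, so Km = 6.06 µM and Vmax = 38.5 mM/s.
v = 38.5 × 2.40/(6.06 + 2.40) = 10.9 mM/s.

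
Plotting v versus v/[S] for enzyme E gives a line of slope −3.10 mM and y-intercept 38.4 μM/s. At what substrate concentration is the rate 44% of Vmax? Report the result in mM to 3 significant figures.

The Eadie–Hofstee slope gives Km = 3.10 mM (slope = −Km).
v/Vmax = [S]/(Km+[S]) = 0.44 ⇒ [S] = Km·0.44/(1−0.44) = 3.10 × 0.7857 = 2.44 mM.

2.44 mM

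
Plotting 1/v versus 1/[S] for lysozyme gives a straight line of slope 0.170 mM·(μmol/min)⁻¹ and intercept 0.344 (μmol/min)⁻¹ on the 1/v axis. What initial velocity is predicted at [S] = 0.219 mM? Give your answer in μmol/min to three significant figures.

The y-intercept is 1/Vmax, so Vmax = 1/0.344 = 2.91 μmol/min.
The slope is Km/Vmax, so Km = 0.170 × 2.91 = 0.494 mM.
Then v = 2.91 × 0.219/(0.494 + 0.219) = 0.893 μmol/min.

0.893 μmol/min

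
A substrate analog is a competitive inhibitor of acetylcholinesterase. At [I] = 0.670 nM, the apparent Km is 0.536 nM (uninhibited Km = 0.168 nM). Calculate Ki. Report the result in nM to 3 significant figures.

Competitive: Km,app = α·Km with α = 1 + [I]/Ki.
α = Km,app/Km = 0.536/0.168 = 3.190.
Ki = [I]/(α − 1) = 0.670/2.190 = 0.306 nM.

0.306 nM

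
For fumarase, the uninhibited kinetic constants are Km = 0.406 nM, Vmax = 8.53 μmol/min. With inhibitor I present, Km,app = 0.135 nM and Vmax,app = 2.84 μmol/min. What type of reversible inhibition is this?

Both Km and Vmax decrease by the same factor (~3.00-fold) — characteristic of uncompetitive inhibition.

uncompetitive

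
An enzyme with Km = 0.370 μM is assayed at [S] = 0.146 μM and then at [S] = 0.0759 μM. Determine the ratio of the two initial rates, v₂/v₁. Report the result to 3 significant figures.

The fractional saturations are [S]/(Km+[S]) = 0.146/0.5160 = 0.2829 and 0.0759/0.4459 = 0.1702.
v₂/v₁ is just their ratio: 0.1702/0.2829 = 0.602.

0.602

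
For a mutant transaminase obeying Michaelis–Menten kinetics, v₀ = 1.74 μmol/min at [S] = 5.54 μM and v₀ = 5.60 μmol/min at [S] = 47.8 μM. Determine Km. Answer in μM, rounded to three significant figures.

19.6 μM

From v = Vmax[S]/(Km+[S]), each point gives Vmax = v(Km+[S])/[S].
Equating: 1.74(Km+5.54)/5.54 = 5.60(Km+47.8)/47.8.
0.3141·Km + 1.74 = 0.1172·Km + 5.60, so (0.3141 − 0.1172)·Km = 5.60 − 1.74.
Km = 3.860/0.1969 = 19.6 μM; then Vmax = 1.74(19.6+5.54)/5.54 = 7.90 μmol/min.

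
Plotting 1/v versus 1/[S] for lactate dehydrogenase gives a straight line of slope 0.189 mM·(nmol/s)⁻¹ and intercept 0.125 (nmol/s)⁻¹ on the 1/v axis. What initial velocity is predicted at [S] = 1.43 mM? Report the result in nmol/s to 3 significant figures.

The y-intercept is 1/Vmax, so Vmax = 1/0.125 = 8.00 nmol/s.
The slope is Km/Vmax, so Km = 0.189 × 8.00 = 1.51 mM.
Then v = 8.00 × 1.43/(1.51 + 1.43) = 3.89 nmol/s.

3.89 nmol/s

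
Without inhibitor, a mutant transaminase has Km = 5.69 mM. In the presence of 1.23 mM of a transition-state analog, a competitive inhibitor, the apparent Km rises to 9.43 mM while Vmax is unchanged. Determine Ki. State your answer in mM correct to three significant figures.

1.87 mM

Competitive: Km,app = α·Km with α = 1 + [I]/Ki.
α = Km,app/Km = 9.43/5.69 = 1.657.
Ki = [I]/(α − 1) = 1.23/0.6573 = 1.87 mM.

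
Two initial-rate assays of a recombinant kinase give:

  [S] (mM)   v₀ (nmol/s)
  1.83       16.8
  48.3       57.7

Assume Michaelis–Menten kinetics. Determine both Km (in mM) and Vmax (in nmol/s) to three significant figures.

Km = 5.12 mM; Vmax = 63.8 nmol/s

In reciprocal form, 1/v = (Km/Vmax)·(1/[S]) + 1/Vmax. The two points give (1/[S], 1/v) = (0.5464, 0.05952) and (0.02070, 0.01733).
Slope = (0.05952 − 0.01733)/(0.5464 − 0.02070) = 0.08025; intercept = 0.05952 − 0.08025×0.5464 = 0.01567.
Vmax = 1/intercept = 63.8 nmol/s; Km = slope × Vmax = 0.08025 × 63.8 = 5.12 mM.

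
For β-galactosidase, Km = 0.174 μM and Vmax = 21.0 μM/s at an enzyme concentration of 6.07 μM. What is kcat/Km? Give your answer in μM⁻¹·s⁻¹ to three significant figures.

kcat = Vmax/[E]total = 21.0/6.07 = 3.46 s⁻¹.
kcat/Km = 3.46/0.174 = 19.9 μM⁻¹·s⁻¹.

19.9 μM⁻¹·s⁻¹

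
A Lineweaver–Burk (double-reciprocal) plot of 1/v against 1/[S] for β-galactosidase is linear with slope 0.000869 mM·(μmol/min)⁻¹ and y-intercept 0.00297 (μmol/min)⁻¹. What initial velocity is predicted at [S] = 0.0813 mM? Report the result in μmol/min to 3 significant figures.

The y-intercept is 1/Vmax, so Vmax = 1/0.00297 = 337 μmol/min.
The slope is Km/Vmax, so Km = 0.000869 × 337 = 0.293 mM.
Then v = 337 × 0.0813/(0.293 + 0.0813) = 73.2 μmol/min.

73.2 μmol/min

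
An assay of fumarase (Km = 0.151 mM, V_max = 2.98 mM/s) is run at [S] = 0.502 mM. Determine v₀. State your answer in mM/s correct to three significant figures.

[S]/(Km+[S]) = 0.502/0.6530 = 0.7688, the fractional saturation.
v = 0.7688 × Vmax = 0.7688 × 2.98 = 2.29 mM/s.

2.29 mM/s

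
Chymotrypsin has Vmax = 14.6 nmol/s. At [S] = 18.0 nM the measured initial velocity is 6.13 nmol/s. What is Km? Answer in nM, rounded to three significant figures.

24.9 nM

From v = Vmax[S]/(Km+[S]), Km = [S](Vmax − v)/v.
Km = 18.0 × (14.6 − 6.13) / 6.13 = 152.5/6.13 = 24.9 nM.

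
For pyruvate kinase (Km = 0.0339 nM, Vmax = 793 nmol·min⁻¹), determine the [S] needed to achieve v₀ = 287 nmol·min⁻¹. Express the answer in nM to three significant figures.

Rearranging v = Vmax[S]/(Km+[S]) gives [S] = Km·v/(Vmax − v).
[S] = 0.0339 × 287 / (793 − 287) = 9.729/506.0 = 0.0192 nM.

0.0192 nM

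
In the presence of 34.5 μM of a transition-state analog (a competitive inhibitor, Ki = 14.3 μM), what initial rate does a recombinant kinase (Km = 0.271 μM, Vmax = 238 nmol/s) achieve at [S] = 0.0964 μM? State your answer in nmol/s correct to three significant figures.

α = 1 + [I]/Ki = 1 + 34.5/14.3 = 3.413.
For a competitive inhibitor, Vmax is unchanged and the apparent Km becomes α·Km: Km,app = 0.925 μM, Vmax,app = 238 nmol/s.
v = Vmax,app·[S]/(Km,app + [S]) = 238 × 0.0964/(0.925 + 0.0964) = 22.5 nmol/s.

22.5 nmol/s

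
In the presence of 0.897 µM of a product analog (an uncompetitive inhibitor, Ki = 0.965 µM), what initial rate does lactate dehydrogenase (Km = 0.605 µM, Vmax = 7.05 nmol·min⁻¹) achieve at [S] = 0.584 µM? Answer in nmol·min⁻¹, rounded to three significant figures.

With α = 1 + [I]/Ki = 1 + 0.897/0.965 = 1.930, the uncompetitive rate law is v = (Vmax/α)·[S] / (Km/α + [S]).
v = (7.05/1.930)×0.584 / (0.605/1.930 + 0.584) = 2.134/0.8975 = 2.38 nmol·min⁻¹.

2.38 nmol·min⁻¹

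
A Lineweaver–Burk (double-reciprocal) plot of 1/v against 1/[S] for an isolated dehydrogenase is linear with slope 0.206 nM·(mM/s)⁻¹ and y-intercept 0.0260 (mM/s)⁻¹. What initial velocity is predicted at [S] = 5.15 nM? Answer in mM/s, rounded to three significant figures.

The y-intercept is 1/Vmax, so Vmax = 1/0.0260 = 38.5 mM/s.
The slope is Km/Vmax, so Km = 0.206 × 38.5 = 7.92 nM.
Then v = 38.5 × 5.15/(7.92 + 5.15) = 15.2 mM/s.

15.2 mM/s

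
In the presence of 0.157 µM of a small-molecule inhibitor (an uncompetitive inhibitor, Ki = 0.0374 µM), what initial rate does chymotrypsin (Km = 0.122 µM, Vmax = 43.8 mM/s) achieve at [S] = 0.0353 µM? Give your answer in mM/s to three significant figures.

5.06 mM/s

α = 1 + [I]/Ki = 1 + 0.157/0.0374 = 5.198.
For an uncompetitive inhibitor, both parameters are divided by α, giving Vmax/α and Km/α: Km,app = 0.0235 µM, Vmax,app = 8.43 mM/s.
v = Vmax,app·[S]/(Km,app + [S]) = 8.43 × 0.0353/(0.0235 + 0.0353) = 5.06 mM/s.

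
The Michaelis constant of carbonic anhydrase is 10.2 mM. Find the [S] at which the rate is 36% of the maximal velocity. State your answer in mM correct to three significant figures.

5.74 mM

v/Vmax = [S]/(Km+[S]) = 0.36, so [S] = Km·0.36/(1 − 0.36) = 10.2 × 0.5625.
[S] = 5.74 mM.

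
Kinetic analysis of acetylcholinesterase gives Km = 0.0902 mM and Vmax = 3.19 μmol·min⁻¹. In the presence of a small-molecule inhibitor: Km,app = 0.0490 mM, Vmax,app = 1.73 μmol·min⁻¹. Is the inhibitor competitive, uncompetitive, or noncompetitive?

uncompetitive

Both Km and Vmax decrease by the same factor (~1.84-fold) — characteristic of uncompetitive inhibition.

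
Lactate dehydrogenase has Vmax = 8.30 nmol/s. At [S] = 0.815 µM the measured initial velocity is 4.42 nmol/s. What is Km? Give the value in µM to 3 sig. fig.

v/Vmax = 4.42/8.30 = 0.5325 = [S]/(Km+[S]).
So Km + [S] = [S]/0.5325 = 1.530 µM, giving Km = 1.530 − 0.815 = 0.715 µM.

0.715 µM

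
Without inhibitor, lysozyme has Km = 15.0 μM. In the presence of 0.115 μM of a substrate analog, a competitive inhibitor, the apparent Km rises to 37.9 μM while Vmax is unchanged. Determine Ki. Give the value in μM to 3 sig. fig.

0.0753 μM

Competitive: Km,app = α·Km with α = 1 + [I]/Ki.
α = Km,app/Km = 37.9/15.0 = 2.527.
Since α = 1 + [I]/Ki, [I]/Ki = 2.527 − 1 = 1.527 and Ki = 0.115/1.527 = 0.0753 μM.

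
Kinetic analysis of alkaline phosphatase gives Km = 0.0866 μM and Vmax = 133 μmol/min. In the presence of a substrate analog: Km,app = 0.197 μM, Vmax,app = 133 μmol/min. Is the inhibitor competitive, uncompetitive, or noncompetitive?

Km increases (0.0866 → 0.197 μM) while Vmax is unchanged — the hallmark of competitive inhibition.

competitive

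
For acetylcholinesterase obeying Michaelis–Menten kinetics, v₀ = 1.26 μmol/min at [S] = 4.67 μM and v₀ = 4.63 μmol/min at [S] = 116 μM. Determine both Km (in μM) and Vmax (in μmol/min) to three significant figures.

Km = 14.7 μM; Vmax = 5.22 μmol/min

From v = Vmax[S]/(Km+[S]), each point gives Vmax = v(Km+[S])/[S].
Equating: 1.26(Km+4.67)/4.67 = 4.63(Km+116)/116.
0.2698·Km + 1.26 = 0.03991·Km + 4.63, so (0.2698 − 0.03991)·Km = 4.63 − 1.26.
Km = 3.370/0.2299 = 14.7 μM; then Vmax = 1.26(14.7+4.67)/4.67 = 5.22 μmol/min.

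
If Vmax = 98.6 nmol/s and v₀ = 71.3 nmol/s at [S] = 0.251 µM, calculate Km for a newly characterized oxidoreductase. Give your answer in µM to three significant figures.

0.0961 µM

From v = Vmax[S]/(Km+[S]), Km = [S](Vmax − v)/v.
Km = 0.251 × (98.6 − 71.3) / 71.3 = 6.852/71.3 = 0.0961 µM.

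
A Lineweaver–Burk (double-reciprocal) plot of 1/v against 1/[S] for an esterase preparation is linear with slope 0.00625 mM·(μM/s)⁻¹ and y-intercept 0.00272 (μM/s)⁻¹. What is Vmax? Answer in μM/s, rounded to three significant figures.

The y-intercept of a Lineweaver–Burk plot equals 1/Vmax, so Vmax = 1/0.00272 = 368 μM/s.

368 μM/s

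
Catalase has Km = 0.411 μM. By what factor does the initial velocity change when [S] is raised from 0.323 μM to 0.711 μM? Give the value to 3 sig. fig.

Since Vmax cancels, v₂/v₁ = [S]₂(Km+[S]₁) / [S]₁(Km+[S]₂).
= 0.711×(0.411+0.323) / (0.323×(0.411+0.711)) = 0.5219/0.3624 = 1.44.

1.44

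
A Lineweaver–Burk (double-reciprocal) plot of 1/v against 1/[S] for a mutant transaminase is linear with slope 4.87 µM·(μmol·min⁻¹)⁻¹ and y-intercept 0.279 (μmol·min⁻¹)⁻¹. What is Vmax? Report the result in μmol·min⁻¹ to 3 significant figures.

3.58 μmol·min⁻¹

The y-intercept of a Lineweaver–Burk plot equals 1/Vmax, so Vmax = 1/0.279 = 3.58 μmol·min⁻¹.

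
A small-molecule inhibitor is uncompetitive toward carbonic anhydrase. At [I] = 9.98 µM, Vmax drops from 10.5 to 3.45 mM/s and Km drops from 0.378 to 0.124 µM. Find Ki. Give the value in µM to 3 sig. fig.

Uncompetitive: Vmax,app = Vmax/α (and Km,app = Km/α) with α = 1 + [I]/Ki.
α = Vmax/Vmax,app = 10.5/3.45 = 3.043.
Ki = [I]/(α − 1) = 9.98/2.043 = 4.88 µM.

4.88 µM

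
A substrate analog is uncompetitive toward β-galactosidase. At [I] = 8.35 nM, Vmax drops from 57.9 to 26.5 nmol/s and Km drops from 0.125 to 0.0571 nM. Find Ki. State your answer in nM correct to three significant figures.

Uncompetitive: Vmax,app = Vmax/α (and Km,app = Km/α) with α = 1 + [I]/Ki.
α = Vmax/Vmax,app = 57.9/26.5 = 2.185.
Ki = [I]/(α − 1) = 8.35/1.185 = 7.05 nM.

7.05 nM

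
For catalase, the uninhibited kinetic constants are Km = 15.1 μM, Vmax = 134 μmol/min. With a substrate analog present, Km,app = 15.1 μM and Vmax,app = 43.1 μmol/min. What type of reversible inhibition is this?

noncompetitive

Vmax decreases (134 → 43.1 μmol/min) while Km is unchanged — pure noncompetitive inhibition.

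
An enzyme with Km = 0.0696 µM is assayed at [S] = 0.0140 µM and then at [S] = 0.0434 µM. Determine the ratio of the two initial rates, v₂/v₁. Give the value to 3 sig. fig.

The fractional saturations are [S]/(Km+[S]) = 0.0140/0.08360 = 0.1675 and 0.0434/0.1130 = 0.3841.
v₂/v₁ is just their ratio: 0.3841/0.1675 = 2.29.

2.29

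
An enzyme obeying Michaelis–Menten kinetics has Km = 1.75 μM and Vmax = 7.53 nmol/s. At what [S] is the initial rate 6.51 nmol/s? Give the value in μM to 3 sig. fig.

The required fractional saturation is v/Vmax = 6.51/7.53 = 0.8645.
Then [S]/(Km+[S]) = 0.8645 ⇒ [S] = 1.75 × 0.8645/(1 − 0.8645) = 11.2 μM.

11.2 μM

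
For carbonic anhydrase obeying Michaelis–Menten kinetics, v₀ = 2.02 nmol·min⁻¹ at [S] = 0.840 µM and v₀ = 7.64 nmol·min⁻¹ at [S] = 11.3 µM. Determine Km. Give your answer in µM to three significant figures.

3.25 µM

From v = Vmax[S]/(Km+[S]), each point gives Vmax = v(Km+[S])/[S].
Equating: 2.02(Km+0.840)/0.840 = 7.64(Km+11.3)/11.3.
2.405·Km + 2.02 = 0.6761·Km + 7.64, so (2.405 − 0.6761)·Km = 7.64 − 2.02.
Km = 5.620/1.729 = 3.25 µM; then Vmax = 2.02(3.25+0.840)/0.840 = 9.84 nmol·min⁻¹.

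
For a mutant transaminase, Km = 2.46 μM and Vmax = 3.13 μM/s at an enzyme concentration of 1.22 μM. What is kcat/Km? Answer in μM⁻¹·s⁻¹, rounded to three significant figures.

1.04 μM⁻¹·s⁻¹

kcat = Vmax/[E]total = 3.13/1.22 = 2.57 s⁻¹.
kcat/Km = 2.57/2.46 = 1.04 μM⁻¹·s⁻¹.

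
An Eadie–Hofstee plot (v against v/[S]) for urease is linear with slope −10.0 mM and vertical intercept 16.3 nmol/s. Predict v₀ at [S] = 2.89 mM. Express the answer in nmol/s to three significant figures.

3.65 nmol/s

In the Eadie–Hofstee form v = Vmax − Km·(v/[S]), the slope is −Km and the intercept is Vmax, so Km = 10.0 mM and Vmax = 16.3 nmol/s.
v = 16.3 × 2.89/(10.0 + 2.89) = 3.65 nmol/s.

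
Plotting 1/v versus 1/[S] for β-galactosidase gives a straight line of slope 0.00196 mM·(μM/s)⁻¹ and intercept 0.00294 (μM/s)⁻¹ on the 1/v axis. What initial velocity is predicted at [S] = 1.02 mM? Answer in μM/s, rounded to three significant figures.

206 μM/s

The y-intercept is 1/Vmax, so Vmax = 1/0.00294 = 340 μM/s.
The slope is Km/Vmax, so Km = 0.00196 × 340 = 0.667 mM.
Then v = 340 × 1.02/(0.667 + 1.02) = 206 μM/s.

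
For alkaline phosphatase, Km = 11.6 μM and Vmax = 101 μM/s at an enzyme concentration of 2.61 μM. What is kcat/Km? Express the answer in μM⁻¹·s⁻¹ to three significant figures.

kcat = Vmax/[E]total = 101/2.61 = 38.7 s⁻¹.
kcat/Km = 38.7/11.6 = 3.34 μM⁻¹·s⁻¹.

3.34 μM⁻¹·s⁻¹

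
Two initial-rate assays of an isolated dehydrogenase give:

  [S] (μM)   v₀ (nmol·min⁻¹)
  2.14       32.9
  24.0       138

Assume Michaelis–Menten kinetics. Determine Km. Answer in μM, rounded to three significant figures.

10.9 μM

From v = Vmax[S]/(Km+[S]), each point gives Vmax = v(Km+[S])/[S].
Equating: 32.9(Km+2.14)/2.14 = 138(Km+24.0)/24.0.
15.37·Km + 32.9 = 5.750·Km + 138, so (15.37 − 5.750)·Km = 138 − 32.9.
Km = 105.1/9.624 = 10.9 μM; then Vmax = 32.9(10.9+2.14)/2.14 = 201 nmol·min⁻¹.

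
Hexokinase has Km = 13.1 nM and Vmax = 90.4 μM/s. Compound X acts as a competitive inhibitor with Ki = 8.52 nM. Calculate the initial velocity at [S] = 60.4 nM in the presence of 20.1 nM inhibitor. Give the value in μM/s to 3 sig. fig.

52.3 μM/s

With α = 1 + [I]/Ki = 1 + 20.1/8.52 = 3.359, the competitive rate law is v = Vmax[S] / (αKm + [S]).
v = 90.4×60.4 / (3.359×13.1 + 60.4) = 5460/104.4 = 52.3 μM/s.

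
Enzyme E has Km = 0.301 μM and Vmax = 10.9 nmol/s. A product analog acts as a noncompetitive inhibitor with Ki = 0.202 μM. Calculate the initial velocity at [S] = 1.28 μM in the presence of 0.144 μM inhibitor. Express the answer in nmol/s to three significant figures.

α = 1 + [I]/Ki = 1 + 0.144/0.202 = 1.713.
For a noncompetitive inhibitor, Vmax is reduced to Vmax/α while Km is unchanged: Km,app = 0.301 μM, Vmax,app = 6.36 nmol/s.
v = Vmax,app·[S]/(Km,app + [S]) = 6.36 × 1.28/(0.301 + 1.28) = 5.15 nmol/s.

5.15 nmol/s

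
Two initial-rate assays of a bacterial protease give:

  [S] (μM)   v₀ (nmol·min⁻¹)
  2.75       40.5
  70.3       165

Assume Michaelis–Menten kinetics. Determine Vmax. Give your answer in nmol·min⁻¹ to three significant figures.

In reciprocal form, 1/v = (Km/Vmax)·(1/[S]) + 1/Vmax. The two points give (1/[S], 1/v) = (0.3636, 0.02469) and (0.01422, 0.006061).
Slope = (0.02469 − 0.006061)/(0.3636 − 0.01422) = 0.05332; intercept = 0.02469 − 0.05332×0.3636 = 0.005302.
Vmax = 1/intercept = 189 nmol·min⁻¹; Km = slope × Vmax = 0.05332 × 189 = 10.1 μM.

189 nmol·min⁻¹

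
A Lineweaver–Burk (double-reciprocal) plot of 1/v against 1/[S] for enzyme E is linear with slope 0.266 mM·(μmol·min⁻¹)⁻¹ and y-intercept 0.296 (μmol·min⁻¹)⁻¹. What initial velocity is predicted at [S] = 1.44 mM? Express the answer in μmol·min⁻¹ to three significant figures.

2.08 μmol·min⁻¹

The y-intercept is 1/Vmax, so Vmax = 1/0.296 = 3.38 μmol·min⁻¹.
The slope is Km/Vmax, so Km = 0.266 × 3.38 = 0.899 mM.
Then v = 3.38 × 1.44/(0.899 + 1.44) = 2.08 μmol·min⁻¹.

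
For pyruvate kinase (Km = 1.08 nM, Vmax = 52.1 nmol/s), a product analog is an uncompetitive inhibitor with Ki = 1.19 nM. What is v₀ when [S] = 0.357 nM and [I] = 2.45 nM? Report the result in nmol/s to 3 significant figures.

8.56 nmol/s

α = 1 + [I]/Ki = 1 + 2.45/1.19 = 3.059.
For an uncompetitive inhibitor, both parameters are divided by α, giving Vmax/α and Km/α: Km,app = 0.353 nM, Vmax,app = 17.0 nmol/s.
v = Vmax,app·[S]/(Km,app + [S]) = 17.0 × 0.357/(0.353 + 0.357) = 8.56 nmol/s.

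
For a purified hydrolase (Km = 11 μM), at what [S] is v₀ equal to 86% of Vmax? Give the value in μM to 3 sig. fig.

v/Vmax = [S]/(Km+[S]) = 0.86, so [S] = Km·0.86/(1 − 0.86) = 11 × 6.143.
[S] = 67.6 μM.

67.6 μM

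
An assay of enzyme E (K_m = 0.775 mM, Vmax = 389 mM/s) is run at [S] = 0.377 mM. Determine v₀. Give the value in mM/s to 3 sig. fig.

127 mM/s

v = Vmax·[S]/(Km + [S]) = 389 × 0.377 / (0.775 + 0.377)
  = 146.7 / 1.152 = 127 mM/s.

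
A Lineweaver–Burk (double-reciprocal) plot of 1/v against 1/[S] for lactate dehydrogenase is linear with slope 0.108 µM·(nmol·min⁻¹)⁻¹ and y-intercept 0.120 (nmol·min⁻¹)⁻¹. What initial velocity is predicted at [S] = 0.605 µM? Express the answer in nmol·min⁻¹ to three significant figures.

3.35 nmol·min⁻¹

The y-intercept is 1/Vmax, so Vmax = 1/0.120 = 8.33 nmol·min⁻¹.
The slope is Km/Vmax, so Km = 0.108 × 8.33 = 0.900 µM.
Then v = 8.33 × 0.605/(0.900 + 0.605) = 3.35 nmol·min⁻¹.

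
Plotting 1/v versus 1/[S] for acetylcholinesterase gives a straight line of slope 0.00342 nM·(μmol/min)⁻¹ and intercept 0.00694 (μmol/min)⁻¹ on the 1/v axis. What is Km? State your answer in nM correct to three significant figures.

y-intercept = 1/Vmax ⇒ Vmax = 144 μmol/min; slope = Km/Vmax ⇒ Km = slope × Vmax.
Km = 0.00342 × 144 = 0.493 nM.

0.493 nM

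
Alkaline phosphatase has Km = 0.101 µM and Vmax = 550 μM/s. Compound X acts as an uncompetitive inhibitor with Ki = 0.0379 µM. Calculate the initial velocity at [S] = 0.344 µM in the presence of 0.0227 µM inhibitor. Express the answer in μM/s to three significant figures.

291 μM/s

α = 1 + [I]/Ki = 1 + 0.0227/0.0379 = 1.599.
For an uncompetitive inhibitor, both parameters are divided by α, giving Vmax/α and Km/α: Km,app = 0.0632 µM, Vmax,app = 344 μM/s.
v = Vmax,app·[S]/(Km,app + [S]) = 344 × 0.344/(0.0632 + 0.344) = 291 μM/s.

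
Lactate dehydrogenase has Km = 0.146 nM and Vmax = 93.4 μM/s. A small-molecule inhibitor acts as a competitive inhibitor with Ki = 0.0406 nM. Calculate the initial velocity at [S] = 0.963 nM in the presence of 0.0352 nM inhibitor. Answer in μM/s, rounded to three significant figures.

72.8 μM/s

With α = 1 + [I]/Ki = 1 + 0.0352/0.0406 = 1.867, the competitive rate law is v = Vmax[S] / (αKm + [S]).
v = 93.4×0.963 / (1.867×0.146 + 0.963) = 89.94/1.236 = 72.8 μM/s.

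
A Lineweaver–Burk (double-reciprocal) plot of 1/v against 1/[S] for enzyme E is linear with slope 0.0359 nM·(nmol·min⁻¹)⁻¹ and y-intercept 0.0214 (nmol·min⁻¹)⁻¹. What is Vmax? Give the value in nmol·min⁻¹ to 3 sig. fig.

The y-intercept of a Lineweaver–Burk plot equals 1/Vmax, so Vmax = 1/0.0214 = 46.7 nmol·min⁻¹.

46.7 nmol·min⁻¹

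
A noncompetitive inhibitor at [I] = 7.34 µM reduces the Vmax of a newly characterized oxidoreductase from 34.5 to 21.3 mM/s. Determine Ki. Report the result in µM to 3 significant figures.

11.8 µM

Noncompetitive: Vmax,app = Vmax/α with α = 1 + [I]/Ki.
α = Vmax/Vmax,app = 34.5/21.3 = 1.620.
Since α = 1 + [I]/Ki, [I]/Ki = 1.620 − 1 = 0.6197 and Ki = 7.34/0.6197 = 11.8 µM.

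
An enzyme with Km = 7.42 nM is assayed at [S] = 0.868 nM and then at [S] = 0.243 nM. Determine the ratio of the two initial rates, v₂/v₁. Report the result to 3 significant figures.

0.303

Since Vmax cancels, v₂/v₁ = [S]₂(Km+[S]₁) / [S]₁(Km+[S]₂).
= 0.243×(7.42+0.868) / (0.868×(7.42+0.243)) = 2.014/6.651 = 0.303.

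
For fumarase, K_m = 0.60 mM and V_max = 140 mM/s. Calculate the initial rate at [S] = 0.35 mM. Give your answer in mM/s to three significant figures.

51.6 mM/s

[S]/(Km+[S]) = 0.35/0.9500 = 0.3684, the fractional saturation.
v = 0.3684 × Vmax = 0.3684 × 140 = 51.6 mM/s.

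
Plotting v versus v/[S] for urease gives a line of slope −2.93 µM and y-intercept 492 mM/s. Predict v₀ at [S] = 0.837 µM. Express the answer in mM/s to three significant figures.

109 mM/s

In the Eadie–Hofstee form v = Vmax − Km·(v/[S]), the slope is −Km and the intercept is Vmax, so Km = 2.93 µM and Vmax = 492 mM/s.
v = 492 × 0.837/(2.93 + 0.837) = 109 mM/s.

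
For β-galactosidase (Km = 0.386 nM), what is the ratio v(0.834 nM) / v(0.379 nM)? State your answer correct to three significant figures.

Since Vmax cancels, v₂/v₁ = [S]₂(Km+[S]₁) / [S]₁(Km+[S]₂).
= 0.834×(0.386+0.379) / (0.379×(0.386+0.834)) = 0.6380/0.4624 = 1.38.

1.38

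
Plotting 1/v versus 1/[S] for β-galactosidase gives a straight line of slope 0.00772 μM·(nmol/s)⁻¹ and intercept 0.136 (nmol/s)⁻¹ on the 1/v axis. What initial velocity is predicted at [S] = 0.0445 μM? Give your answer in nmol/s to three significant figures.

3.23 nmol/s

The y-intercept is 1/Vmax, so Vmax = 1/0.136 = 7.35 nmol/s.
The slope is Km/Vmax, so Km = 0.00772 × 7.35 = 0.0568 μM.
Then v = 7.35 × 0.0445/(0.0568 + 0.0445) = 3.23 nmol/s.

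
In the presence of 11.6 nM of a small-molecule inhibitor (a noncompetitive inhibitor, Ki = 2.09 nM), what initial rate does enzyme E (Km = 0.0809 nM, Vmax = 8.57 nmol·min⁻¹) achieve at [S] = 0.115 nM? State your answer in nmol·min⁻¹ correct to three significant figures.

α = 1 + [I]/Ki = 1 + 11.6/2.09 = 6.550.
For a noncompetitive inhibitor, Vmax is reduced to Vmax/α while Km is unchanged: Km,app = 0.0809 nM, Vmax,app = 1.31 nmol·min⁻¹.
v = Vmax,app·[S]/(Km,app + [S]) = 1.31 × 0.115/(0.0809 + 0.115) = 0.768 nmol·min⁻¹.

0.768 nmol·min⁻¹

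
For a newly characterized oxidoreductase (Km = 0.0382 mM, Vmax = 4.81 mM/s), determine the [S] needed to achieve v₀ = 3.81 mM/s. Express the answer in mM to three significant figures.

The required fractional saturation is v/Vmax = 3.81/4.81 = 0.7921.
Then [S]/(Km+[S]) = 0.7921 ⇒ [S] = 0.0382 × 0.7921/(1 − 0.7921) = 0.146 mM.

0.146 mM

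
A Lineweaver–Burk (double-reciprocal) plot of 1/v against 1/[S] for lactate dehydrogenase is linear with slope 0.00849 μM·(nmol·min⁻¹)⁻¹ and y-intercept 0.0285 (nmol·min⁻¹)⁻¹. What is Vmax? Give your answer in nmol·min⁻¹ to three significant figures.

35.1 nmol·min⁻¹

The y-intercept of a Lineweaver–Burk plot equals 1/Vmax, so Vmax = 1/0.0285 = 35.1 nmol·min⁻¹.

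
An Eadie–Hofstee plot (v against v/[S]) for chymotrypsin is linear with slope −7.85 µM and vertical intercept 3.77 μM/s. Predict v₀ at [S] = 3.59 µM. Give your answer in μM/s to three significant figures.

In the Eadie–Hofstee form v = Vmax − Km·(v/[S]), the slope is −Km and the intercept is Vmax, so Km = 7.85 µM and Vmax = 3.77 μM/s.
v = 3.77 × 3.59/(7.85 + 3.59) = 1.18 μM/s.

1.18 μM/s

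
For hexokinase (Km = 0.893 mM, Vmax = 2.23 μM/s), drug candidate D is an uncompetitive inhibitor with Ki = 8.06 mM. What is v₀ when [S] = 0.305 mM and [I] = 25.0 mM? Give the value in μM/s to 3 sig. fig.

α = 1 + [I]/Ki = 1 + 25.0/8.06 = 4.102.
For an uncompetitive inhibitor, both parameters are divided by α, giving Vmax/α and Km/α: Km,app = 0.218 mM, Vmax,app = 0.544 μM/s.
v = Vmax,app·[S]/(Km,app + [S]) = 0.544 × 0.305/(0.218 + 0.305) = 0.317 μM/s.

0.317 μM/s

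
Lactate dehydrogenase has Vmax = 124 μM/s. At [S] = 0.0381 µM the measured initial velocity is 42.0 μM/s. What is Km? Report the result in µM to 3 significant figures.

0.0744 µM

From v = Vmax[S]/(Km+[S]), Km = [S](Vmax − v)/v.
Km = 0.0381 × (124 − 42.0) / 42.0 = 3.124/42.0 = 0.0744 µM.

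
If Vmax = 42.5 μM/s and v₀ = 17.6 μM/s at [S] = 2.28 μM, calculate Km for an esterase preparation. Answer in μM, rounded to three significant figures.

3.23 μM

v/Vmax = 17.6/42.5 = 0.4141 = [S]/(Km+[S]).
So Km + [S] = [S]/0.4141 = 5.506 μM, giving Km = 5.506 − 2.28 = 3.23 μM.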